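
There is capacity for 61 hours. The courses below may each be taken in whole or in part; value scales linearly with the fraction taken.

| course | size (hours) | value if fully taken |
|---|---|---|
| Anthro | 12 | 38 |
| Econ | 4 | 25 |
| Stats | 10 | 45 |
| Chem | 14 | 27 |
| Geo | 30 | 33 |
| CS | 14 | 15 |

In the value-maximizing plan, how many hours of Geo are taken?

21

Sort by value density: Econ 25/4≈6.25, Stats 45/10≈4.5, Anthro 38/12≈3.17, Chem 27/14≈1.93, Geo 33/30≈1.1, CS 15/14≈1.07.
Econ: take in full, 4 hours for value 25 — 57 left.
Take all of Stats (10 hours, value 45) — 47 hours left.
Anthro: take in full, 12 hours for value 38 — 35 left.
Chem: take in full, 14 hours for value 27 — 21 left.
Only 21 hours remain; take 21/30 of Geo for value 33×21/30 = 23.1.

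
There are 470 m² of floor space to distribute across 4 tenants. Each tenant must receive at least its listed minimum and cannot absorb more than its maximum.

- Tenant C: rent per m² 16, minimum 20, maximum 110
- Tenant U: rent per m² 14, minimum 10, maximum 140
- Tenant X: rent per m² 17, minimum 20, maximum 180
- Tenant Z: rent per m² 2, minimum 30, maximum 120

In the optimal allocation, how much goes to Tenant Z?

Meeting every minimum uses 20+10+20+30 = 80 m², leaving 390.
Rank by rent per m²: Tenant X 17 > Tenant C 16 > Tenant U 14 > Tenant Z 2.
Give Tenant X 160 more to hit its cap of 180 — 230 left.
Tenant C: +90 to 110 (cap) — 140 left.
Tenant U: +130 to 140 (cap) — 10 left.
Tenant Z has room for 90 more but only 10 remain, so it gets 40.

40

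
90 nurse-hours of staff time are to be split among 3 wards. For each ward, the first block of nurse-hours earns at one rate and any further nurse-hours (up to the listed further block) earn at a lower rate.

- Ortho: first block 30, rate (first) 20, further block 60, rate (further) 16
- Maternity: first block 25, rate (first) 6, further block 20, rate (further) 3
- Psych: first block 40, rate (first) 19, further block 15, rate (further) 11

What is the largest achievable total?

Treat each block as its own option and order by rate: Ortho/tier1 20 > Psych/tier1 19 > Ortho/tier2 16 > Psych/tier2 11 > Maternity/tier1 6 > Maternity/tier2 3.
Fill Ortho tier1 block (30 at 20) — 60 left.
Psych/tier1 (19): +40 — 20 left.
20 remain; put them into Ortho tier2 at 16.
Total = 20×30 + 19×40 + 16×20 = 1680.

1680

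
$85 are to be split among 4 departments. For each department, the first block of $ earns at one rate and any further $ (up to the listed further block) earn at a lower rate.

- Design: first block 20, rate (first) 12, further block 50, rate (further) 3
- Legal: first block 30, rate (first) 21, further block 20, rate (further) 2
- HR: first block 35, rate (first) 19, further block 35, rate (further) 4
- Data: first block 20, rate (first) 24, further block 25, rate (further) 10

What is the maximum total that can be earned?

1775

Order all 8 blocks by rate: Data/T1 24 > Legal/T1 21 > HR/T1 19 > Design/T1 12 > Data/T2 10 > HR/T2 4 > Design/T2 3 > Legal/T2 2.
Fill Data T1 block (20 at 24) — 65 left.
Fill Legal T1 block (30 at 21) — 35 left.
HR T1 at 19: fill all 35 — 0 left.
Total = 24×20 + 21×30 + 19×35 = 1775.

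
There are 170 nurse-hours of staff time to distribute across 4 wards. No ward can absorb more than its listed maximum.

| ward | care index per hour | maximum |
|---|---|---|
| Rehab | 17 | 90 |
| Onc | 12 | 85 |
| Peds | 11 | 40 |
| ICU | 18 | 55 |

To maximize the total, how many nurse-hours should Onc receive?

Rank by care index per hour: ICU 18 > Rehab 17 > Onc 12 > Peds 11.
Give ICU 55 to hit its cap of 55 → 115 left.
Give Rehab 90 to hit its cap of 90 → 25 left.
Only 25 left; Onc takes them to reach 25.

25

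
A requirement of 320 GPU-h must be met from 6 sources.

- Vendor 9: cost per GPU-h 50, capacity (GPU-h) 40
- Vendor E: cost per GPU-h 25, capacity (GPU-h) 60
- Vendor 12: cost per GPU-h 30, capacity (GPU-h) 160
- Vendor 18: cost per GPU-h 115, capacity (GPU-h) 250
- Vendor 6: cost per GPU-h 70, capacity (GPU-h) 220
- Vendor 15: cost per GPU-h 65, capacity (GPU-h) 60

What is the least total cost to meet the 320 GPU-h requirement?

12200

Use sources in increasing cost order.
Vendor E (25): use full 60 — 260 GPU-h to go.
Take 160 from Vendor 12 at 30 — need 100 more.
Take 40 from Vendor 9 at 50 — need 60 more.
Vendor 15 (65): use full 60 — 0 GPU-h to go.
Vendor 6, Vendor 18: unused.
Cost = 60×25 + 160×30 + 40×50 + 60×65 = 12200.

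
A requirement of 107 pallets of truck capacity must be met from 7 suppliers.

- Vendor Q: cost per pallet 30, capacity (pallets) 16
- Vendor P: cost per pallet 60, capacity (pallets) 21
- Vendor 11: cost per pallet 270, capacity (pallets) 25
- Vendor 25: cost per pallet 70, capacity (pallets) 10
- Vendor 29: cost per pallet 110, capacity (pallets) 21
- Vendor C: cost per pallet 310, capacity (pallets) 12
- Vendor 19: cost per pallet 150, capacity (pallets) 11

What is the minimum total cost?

14080

Cheapest first:
Vendor Q at 30: take all 16 pallets — 91 still needed.
Vendor P at 60: take all 21 pallets — 70 still needed.
Take 10 from Vendor 25 at 70 — need 60 more.
Vendor 29 at 110: take all 21 pallets — 39 still needed.
Vendor 19 (150): use full 11 — 28 pallets to go.
Vendor 11 at 270: take all 25 pallets — 3 still needed.
Vendor C at 310: take 3 of its 12 — requirement met.
Cost = 16×30 + 21×60 + 10×70 + 21×110 + 11×150 + 25×270 + 3×310 = 14080.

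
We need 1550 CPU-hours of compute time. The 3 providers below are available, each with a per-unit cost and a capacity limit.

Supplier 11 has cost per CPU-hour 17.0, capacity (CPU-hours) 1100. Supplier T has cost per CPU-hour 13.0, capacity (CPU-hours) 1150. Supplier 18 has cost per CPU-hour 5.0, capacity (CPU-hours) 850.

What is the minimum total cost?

13350

Cheapest first:
Supplier 18 (5.0): use full 850 ; 700 CPU-hours to go.
Take 700 from Supplier T at 13.0 to finish.
Supplier 11: unused.
Cost = 850×5.0 + 700×13.0 = 13350.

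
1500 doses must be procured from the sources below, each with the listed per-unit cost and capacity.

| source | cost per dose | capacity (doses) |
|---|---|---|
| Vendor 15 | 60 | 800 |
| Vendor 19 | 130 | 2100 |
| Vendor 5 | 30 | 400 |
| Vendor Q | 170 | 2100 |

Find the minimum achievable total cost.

Use sources in increasing cost order.
Vendor 5 (30): use full 400 — 1100 doses to go.
Vendor 15 (60): use full 800 — 300 doses to go.
Vendor 19 (130): take the remaining 300 — done.
Vendor Q: unused.
Cost = 400×30 + 800×60 + 300×130 = 99000.

99000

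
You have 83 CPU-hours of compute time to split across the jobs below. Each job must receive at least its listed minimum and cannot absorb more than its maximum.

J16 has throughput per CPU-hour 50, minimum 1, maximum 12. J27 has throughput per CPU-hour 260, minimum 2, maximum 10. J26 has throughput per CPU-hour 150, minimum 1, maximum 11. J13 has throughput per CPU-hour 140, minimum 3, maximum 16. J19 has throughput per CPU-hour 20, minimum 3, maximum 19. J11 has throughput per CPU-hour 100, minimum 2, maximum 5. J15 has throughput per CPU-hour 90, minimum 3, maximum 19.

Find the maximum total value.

Meeting every minimum uses 1+2+1+3+3+2+3 = 15 CPU-hours, leaving 68.
Highest throughput per CPU-hour first: J27 260 > J26 150 > J13 140 > J11 100 > J15 90 > J16 50 > J19 20.
Give J27 8 more to hit its cap of 10 ; 60 left.
J26 takes 10 more to reach its cap of 11 ; 50 left.
J13: +13 to 16 (cap) ; 37 left.
J11 takes 3 more to reach its cap of 5 ; 34 left.
J15 takes 16 more to reach its cap of 19 ; 18 left.
J16 takes 11 more to reach its cap of 12 ; 7 left.
Only 7 left; J19 takes them to reach 10.
Total = 50×12 + 260×10 + 150×11 + 140×16 + 20×10 + 100×5 + 90×19 = 9500.

9500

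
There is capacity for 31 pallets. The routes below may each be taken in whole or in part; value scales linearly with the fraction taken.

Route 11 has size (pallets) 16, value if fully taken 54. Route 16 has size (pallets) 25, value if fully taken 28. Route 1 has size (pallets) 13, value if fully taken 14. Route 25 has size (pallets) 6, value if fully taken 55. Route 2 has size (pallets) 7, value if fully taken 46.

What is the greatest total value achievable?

157.24

Sort by value density: Route 25 55/6≈9.17, Route 2 46/7≈6.57, Route 11 54/16≈3.38, Route 16 28/25≈1.12, Route 1 14/13≈1.08.
Take all of Route 25 (6 pallets, value 55) — 25 pallets left.
Take all of Route 2 (7 pallets, value 46) — 18 pallets left.
All 16 pallets of Route 11 fit (value 54) — 2 remain.
Fill the last 2 pallets with part of Route 16: 2/25 of it earns 2.24.
Total value = 157.24.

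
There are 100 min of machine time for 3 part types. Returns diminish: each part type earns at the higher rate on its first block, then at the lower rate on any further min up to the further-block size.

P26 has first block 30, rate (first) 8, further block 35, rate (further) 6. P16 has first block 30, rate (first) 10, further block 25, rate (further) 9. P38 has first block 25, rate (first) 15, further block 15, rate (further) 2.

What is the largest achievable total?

1060

Order all 6 blocks by rate: P38/T1 15 > P16/T1 10 > P16/T2 9 > P26/T1 8 > P26/T2 6 > P38/T2 2.
Fill P38 T1 block (25 at 15) → 75 left.
P16 T1 at 10: fill all 30 → 45 left.
Fill P16 T2 block (25 at 9) → 20 left.
20 remain; put them into P26 T1 at 8.
Total = 15×25 + 10×30 + 9×25 + 8×20 = 1060.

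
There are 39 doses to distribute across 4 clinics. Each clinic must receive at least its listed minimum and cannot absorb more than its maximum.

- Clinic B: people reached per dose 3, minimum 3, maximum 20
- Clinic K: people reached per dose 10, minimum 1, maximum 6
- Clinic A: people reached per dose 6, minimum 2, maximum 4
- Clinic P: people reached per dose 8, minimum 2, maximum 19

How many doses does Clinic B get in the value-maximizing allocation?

10

Meeting every minimum uses 3+1+2+2 = 8 doses, leaving 31.
Rank by people reached per dose: Clinic K 10 > Clinic P 8 > Clinic A 6 > Clinic B 3.
Clinic K takes 5 more to reach its cap of 6 — 26 left.
Clinic P: +17 to 19 (cap) — 9 left.
Clinic A: +2 to 4 (cap) — 7 left.
Clinic B: +7 (room for 17) → 10. Pool exhausted.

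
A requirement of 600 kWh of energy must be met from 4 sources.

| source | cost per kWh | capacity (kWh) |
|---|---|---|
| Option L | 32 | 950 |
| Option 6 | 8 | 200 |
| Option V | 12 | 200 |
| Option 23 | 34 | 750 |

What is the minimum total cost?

10400

Use sources in increasing cost order.
Option 6 at 8: take all 200 kWh → 400 still needed.
Option V at 12: take all 200 kWh → 200 still needed.
Option L at 32: take 200 of its 950 → requirement met.
Option 23: unused.
Cost = 200×8 + 200×12 + 200×32 = 10400.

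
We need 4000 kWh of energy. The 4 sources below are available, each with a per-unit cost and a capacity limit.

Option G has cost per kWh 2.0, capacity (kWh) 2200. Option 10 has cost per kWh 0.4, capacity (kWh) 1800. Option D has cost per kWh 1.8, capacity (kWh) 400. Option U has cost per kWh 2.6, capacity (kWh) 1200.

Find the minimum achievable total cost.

5040

Use sources in increasing cost order.
Take 1800 from Option 10 at 0.4 → need 2200 more.
Option D (1.8): use full 400 → 1800 kWh to go.
Option G at 2.0: take 1800 of its 2200 → requirement met.
Option U: unused.
Cost = 1800×0.4 + 400×1.8 + 1800×2.0 = 5040.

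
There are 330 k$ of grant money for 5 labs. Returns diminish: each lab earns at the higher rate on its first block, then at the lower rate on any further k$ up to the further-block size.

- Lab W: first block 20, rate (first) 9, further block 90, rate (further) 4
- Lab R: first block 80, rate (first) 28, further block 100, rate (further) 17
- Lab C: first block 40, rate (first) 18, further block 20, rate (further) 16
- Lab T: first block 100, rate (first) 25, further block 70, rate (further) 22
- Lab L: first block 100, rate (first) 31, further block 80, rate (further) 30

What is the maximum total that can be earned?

Order all 10 blocks by rate: Lab L/T1 31 > Lab L/T2 30 > Lab R/T1 28 > Lab T/T1 25 > Lab T/T2 22 > Lab C/T1 18 > Lab R/T2 17 > Lab C/T2 16 > Lab W/T1 9 > Lab W/T2 4.
Fill Lab L T1 block (100 at 31) → 230 left.
Fill Lab L T2 block (80 at 30) → 150 left.
Fill Lab R T1 block (80 at 28) → 70 left.
70 remain; put them into Lab T T1 at 25.
Total = 31×100 + 30×80 + 28×80 + 25×70 = 9490.

9490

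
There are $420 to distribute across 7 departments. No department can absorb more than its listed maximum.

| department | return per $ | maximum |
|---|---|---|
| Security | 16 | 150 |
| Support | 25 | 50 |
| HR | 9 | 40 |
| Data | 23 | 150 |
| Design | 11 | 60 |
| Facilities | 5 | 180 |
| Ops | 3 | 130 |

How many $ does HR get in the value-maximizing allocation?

10

Order the departments by return per $: Support 25 > Data 23 > Security 16 > Design 11 > HR 9 > Facilities 5 > Ops 3.
Give Support 50 to hit its cap of 50 — 370 left.
Data takes 150 to reach its cap of 150 — 220 left.
Security takes 150 to reach its cap of 150 — 70 left.
Design takes 60 to reach its cap of 60 — 10 left.
Only 10 left; HR takes them to reach 10.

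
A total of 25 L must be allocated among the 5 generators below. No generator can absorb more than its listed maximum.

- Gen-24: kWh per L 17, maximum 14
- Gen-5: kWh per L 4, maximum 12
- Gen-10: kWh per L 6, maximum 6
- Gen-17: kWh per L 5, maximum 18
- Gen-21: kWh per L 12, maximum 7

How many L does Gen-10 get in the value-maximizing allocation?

Rank by kWh per L: Gen-24 17 > Gen-21 12 > Gen-10 6 > Gen-17 5 > Gen-5 4.
Give Gen-24 14 to hit its cap of 14 ; 11 left.
Gen-21 takes 7 to reach its cap of 7 ; 4 left.
Only 4 left; Gen-10 takes them to reach 4.

4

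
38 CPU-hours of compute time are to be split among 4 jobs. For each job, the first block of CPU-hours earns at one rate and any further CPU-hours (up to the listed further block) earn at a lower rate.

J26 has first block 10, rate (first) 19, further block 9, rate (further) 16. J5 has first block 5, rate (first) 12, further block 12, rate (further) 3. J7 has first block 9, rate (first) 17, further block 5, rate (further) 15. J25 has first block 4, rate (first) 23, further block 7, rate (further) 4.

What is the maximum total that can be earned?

666

Order all 8 blocks by rate: J25/first 23 > J26/first 19 > J7/first 17 > J26/second 16 > J7/second 15 > J5/first 12 > J25/second 4 > J5/second 3.
J25 first at 23: fill all 4 → 34 left.
J26/first (19): +10 → 24 left.
Fill J7 first block (9 at 17) → 15 left.
J26/second (16): +9 → 6 left.
J7 second at 15: fill all 5 → 1 left.
J5 first at 12: only 1 left, fill 1.
Total = 23×4 + 19×10 + 17×9 + 16×9 + 15×5 + 12×1 = 666.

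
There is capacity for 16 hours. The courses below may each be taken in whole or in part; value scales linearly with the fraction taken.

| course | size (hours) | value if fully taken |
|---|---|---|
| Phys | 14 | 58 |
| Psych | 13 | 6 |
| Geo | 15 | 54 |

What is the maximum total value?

Rank by value-to-size ratio: Phys 58/14≈4.14, Geo 54/15≈3.6, Psych 6/13≈0.462.
All 14 hours of Phys fit (value 58) ; 2 remain.
Fill the last 2 hours with part of Geo: 2/15 of it earns 7.2.
Total value = 65.2.

65.2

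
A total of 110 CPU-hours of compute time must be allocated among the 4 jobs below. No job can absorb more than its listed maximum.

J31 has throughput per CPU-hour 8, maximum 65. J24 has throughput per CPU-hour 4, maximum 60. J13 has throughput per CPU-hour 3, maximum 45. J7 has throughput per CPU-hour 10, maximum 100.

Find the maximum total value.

Rank by throughput per CPU-hour: J7 10 > J31 8 > J24 4 > J13 3.
J7 takes 100 to reach its cap of 100 ; 10 left.
J31 has room for 65 but only 10 remain, so it gets 10.
Total = 8×10 + 10×100 = 1080.

1080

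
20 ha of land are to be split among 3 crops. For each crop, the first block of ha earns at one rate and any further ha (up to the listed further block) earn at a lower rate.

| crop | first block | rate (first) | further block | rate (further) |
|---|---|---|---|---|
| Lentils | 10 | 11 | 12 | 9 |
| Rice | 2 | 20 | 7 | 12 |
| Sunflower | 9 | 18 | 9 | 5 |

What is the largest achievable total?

Treat each block as its own option and order by rate: Rice/tier1 20 > Sunflower/tier1 18 > Rice/tier2 12 > Lentils/tier1 11 > Lentils/tier2 9 > Sunflower/tier2 5.
Rice tier1 at 20: fill all 2 ; 18 left.
Fill Sunflower tier1 block (9 at 18) ; 9 left.
Fill Rice tier2 block (7 at 12) ; 2 left.
2 remain; put them into Lentils tier1 at 11.
Total = 20×2 + 18×9 + 12×7 + 11×2 = 308.

308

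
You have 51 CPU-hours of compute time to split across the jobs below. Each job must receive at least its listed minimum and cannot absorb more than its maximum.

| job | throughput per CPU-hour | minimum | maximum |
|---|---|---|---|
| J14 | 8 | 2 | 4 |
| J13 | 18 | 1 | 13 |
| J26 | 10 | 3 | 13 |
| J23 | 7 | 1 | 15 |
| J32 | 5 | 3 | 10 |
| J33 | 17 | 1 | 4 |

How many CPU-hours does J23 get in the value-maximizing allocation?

14

Meeting every minimum uses 2+1+3+1+3+1 = 11 CPU-hours, leaving 40.
Rank by throughput per CPU-hour: J13 18 > J33 17 > J26 10 > J14 8 > J23 7 > J32 5.
J13: +12 to 13 (cap) — 28 left.
J33: +3 to 4 (cap) — 25 left.
Give J26 10 more to hit its cap of 13 — 15 left.
J14 takes 2 more to reach its cap of 4 — 13 left.
J23 has room for 14 more but only 13 remain, so it gets 14.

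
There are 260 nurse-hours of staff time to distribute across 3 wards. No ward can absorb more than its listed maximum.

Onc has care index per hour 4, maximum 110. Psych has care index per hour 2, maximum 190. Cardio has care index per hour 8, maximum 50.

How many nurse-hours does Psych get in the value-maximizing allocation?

Order the wards by care index per hour: Cardio 8 > Onc 4 > Psych 2.
Cardio takes 50 to reach its cap of 50 — 210 left.
Onc takes 110 to reach its cap of 110 — 100 left.
Only 100 left; Psych takes them to reach 100.

100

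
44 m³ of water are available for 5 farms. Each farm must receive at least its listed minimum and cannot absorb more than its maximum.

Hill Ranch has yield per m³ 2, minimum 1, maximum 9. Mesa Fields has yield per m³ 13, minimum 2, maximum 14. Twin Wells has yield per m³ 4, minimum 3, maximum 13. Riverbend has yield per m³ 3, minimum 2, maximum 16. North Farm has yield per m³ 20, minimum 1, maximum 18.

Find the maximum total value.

Meeting every minimum uses 1+2+3+2+1 = 9 m³, leaving 35.
Rank by yield per m³: North Farm 20 > Mesa Fields 13 > Twin Wells 4 > Riverbend 3 > Hill Ranch 2.
North Farm takes 17 more to reach its cap of 18 ; 18 left.
Mesa Fields: +12 to 14 (cap) ; 6 left.
Only 6 left; Twin Wells takes them to reach 9.
Total = 2×1 + 13×14 + 4×9 + 3×2 + 20×18 = 586.

586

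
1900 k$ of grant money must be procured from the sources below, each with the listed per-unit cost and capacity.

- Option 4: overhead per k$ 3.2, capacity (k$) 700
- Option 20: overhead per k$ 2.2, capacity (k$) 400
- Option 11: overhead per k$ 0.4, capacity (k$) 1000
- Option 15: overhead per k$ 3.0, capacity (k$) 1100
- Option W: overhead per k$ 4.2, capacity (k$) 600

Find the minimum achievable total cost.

2780

Use sources in increasing cost order.
Option 11 (0.4): use full 1000 ; 900 k$ to go.
Option 20 at 2.2: take all 400 k$ ; 500 still needed.
Take 500 from Option 15 at 3.0 to finish.
Option 4, Option W: unused.
Cost = 1000×0.4 + 400×2.2 + 500×3.0 = 2780.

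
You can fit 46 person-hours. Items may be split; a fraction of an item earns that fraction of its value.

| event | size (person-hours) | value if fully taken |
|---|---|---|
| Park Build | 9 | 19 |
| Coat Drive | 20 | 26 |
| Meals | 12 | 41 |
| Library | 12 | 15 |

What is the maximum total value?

Rank by value-to-size ratio: Meals 41/12≈3.42, Park Build 19/9≈2.11, Coat Drive 26/20≈1.3, Library 15/12≈1.25.
Meals: take in full, 12 person-hours for value 41 → 34 left.
Park Build: take in full, 9 person-hours for value 19 → 25 left.
Take all of Coat Drive (20 person-hours, value 26) → 5 person-hours left.
Fill the last 5 person-hours with part of Library: 5/12 of it earns 6.25.
Total value = 92.25.

92.25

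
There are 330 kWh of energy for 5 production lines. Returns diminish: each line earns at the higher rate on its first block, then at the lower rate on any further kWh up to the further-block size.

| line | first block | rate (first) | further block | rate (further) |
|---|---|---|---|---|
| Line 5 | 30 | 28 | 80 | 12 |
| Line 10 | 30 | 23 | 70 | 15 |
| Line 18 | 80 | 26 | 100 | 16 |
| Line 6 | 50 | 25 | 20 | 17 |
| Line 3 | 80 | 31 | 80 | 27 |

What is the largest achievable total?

Order all 10 blocks by rate: Line 3/first 31 > Line 5/first 28 > Line 3/second 27 > Line 18/first 26 > Line 6/first 25 > Line 10/first 23 > Line 6/second 17 > Line 18/second 16 > Line 10/second 15 > Line 5/second 12.
Line 3/first (31): +80 — 250 left.
Line 5/first (28): +30 — 220 left.
Line 3/second (27): +80 — 140 left.
Fill Line 18 first block (80 at 26) — 60 left.
Fill Line 6 first block (50 at 25) — 10 left.
10 remain; put them into Line 10 first at 23.
Total = 31×80 + 28×30 + 27×80 + 26×80 + 25×50 + 23×10 = 9040.

9040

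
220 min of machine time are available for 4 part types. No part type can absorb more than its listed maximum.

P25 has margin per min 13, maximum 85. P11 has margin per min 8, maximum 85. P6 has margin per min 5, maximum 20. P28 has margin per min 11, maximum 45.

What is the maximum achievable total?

2305

Highest margin per min first: P25 13 > P28 11 > P11 8 > P6 5.
Give P25 85 to hit its cap of 85 ; 135 left.
P28: +45 to 45 (cap) ; 90 left.
Give P11 85 to hit its cap of 85 ; 5 left.
P6 has room for 20 but only 5 remain, so it gets 5.
Total = 13×85 + 8×85 + 5×5 + 11×45 = 2305.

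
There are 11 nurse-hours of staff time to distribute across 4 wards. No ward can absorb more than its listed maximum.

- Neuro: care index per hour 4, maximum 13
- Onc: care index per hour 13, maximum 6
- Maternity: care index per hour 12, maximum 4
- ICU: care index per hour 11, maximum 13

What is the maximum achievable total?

137

Order the wards by care index per hour: Onc 13 > Maternity 12 > ICU 11 > Neuro 4.
Give Onc 6 to hit its cap of 6 → 5 left.
Give Maternity 4 to hit its cap of 4 → 1 left.
ICU has room for 13 but only 1 remain, so it gets 1.
Total = 13×6 + 12×4 + 11×1 = 137.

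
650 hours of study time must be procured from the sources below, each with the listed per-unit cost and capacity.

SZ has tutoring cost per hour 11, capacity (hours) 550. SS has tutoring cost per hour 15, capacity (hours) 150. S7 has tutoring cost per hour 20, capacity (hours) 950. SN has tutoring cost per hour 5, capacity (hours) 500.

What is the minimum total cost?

4150

Cheapest first:
SN at 5: take all 500 hours — 150 still needed.
SZ at 11: take 150 of its 550 — requirement met.
SS, S7: unused.
Cost = 500×5 + 150×11 = 4150.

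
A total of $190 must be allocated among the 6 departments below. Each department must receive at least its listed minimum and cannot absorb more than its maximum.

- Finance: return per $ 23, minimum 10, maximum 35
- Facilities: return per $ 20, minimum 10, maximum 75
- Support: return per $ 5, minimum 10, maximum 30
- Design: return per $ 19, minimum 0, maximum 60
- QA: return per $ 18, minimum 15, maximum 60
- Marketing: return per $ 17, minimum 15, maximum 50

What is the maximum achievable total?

3640

Meeting every minimum uses 10+10+10+0+15+15 = 60 $, leaving 130.
Order the departments by return per $: Finance 23 > Facilities 20 > Design 19 > QA 18 > Marketing 17 > Support 5.
Finance: +25 to 35 (cap) — 105 left.
Facilities takes 65 more to reach its cap of 75 — 40 left.
Design: +40 (room for 60) → 40. Pool exhausted.
Total = 23×35 + 20×75 + 5×10 + 19×40 + 18×15 + 17×15 = 3640.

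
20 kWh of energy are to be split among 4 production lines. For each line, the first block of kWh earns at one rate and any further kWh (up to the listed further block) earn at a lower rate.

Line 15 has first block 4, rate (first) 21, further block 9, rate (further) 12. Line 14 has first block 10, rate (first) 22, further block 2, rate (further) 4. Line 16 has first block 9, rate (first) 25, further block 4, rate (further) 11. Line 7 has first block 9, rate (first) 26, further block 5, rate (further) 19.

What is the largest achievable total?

503

Rank every tier by rate: Line 7/T1 26 > Line 16/T1 25 > Line 14/T1 22 > Line 15/T1 21 > Line 7/T2 19 > Line 15/T2 12 > Line 16/T2 11 > Line 14/T2 4.
Fill Line 7 T1 block (9 at 26) → 11 left.
Line 16/T1 (25): +9 → 2 left.
Line 14/T1: +2 of 10 at 22; pool empty.
Total = 26×9 + 25×9 + 22×2 = 503.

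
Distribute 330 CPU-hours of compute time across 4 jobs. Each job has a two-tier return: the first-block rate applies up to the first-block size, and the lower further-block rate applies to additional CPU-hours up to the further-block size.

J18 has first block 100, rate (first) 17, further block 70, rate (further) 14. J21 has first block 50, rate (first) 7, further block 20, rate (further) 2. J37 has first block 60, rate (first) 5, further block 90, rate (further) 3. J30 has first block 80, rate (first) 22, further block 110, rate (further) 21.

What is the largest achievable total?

6330

Treat each block as its own option and order by rate: J30/T1 22 > J30/T2 21 > J18/T1 17 > J18/T2 14 > J21/T1 7 > J37/T1 5 > J37/T2 3 > J21/T2 2.
J30/T1 (22): +80 ; 250 left.
J30 T2 at 21: fill all 110 ; 140 left.
J18 T1 at 17: fill all 100 ; 40 left.
J18/T2: +40 of 70 at 14; pool empty.
Total = 22×80 + 21×110 + 17×100 + 14×40 = 6330.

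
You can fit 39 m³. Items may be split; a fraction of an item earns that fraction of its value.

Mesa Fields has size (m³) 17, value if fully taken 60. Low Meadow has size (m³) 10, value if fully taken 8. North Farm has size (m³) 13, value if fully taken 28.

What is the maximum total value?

95.2

Best value per unit of size first: Mesa Fields 60/17≈3.53, North Farm 28/13≈2.15, Low Meadow 8/10≈0.8.
All 17 m³ of Mesa Fields fit (value 60) — 22 remain.
North Farm: take in full, 13 m³ for value 28 — 9 left.
Only 9 m³ remain; take 9/10 of Low Meadow for value 8×9/10 = 7.2.
Total value = 95.2.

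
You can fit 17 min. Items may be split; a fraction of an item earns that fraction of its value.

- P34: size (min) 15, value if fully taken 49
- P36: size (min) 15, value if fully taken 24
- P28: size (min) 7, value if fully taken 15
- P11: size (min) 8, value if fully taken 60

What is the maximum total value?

Rank by value-to-size ratio: P11 60/8≈7.5, P34 49/15≈3.27, P28 15/7≈2.14, P36 24/15≈1.6.
P11: take in full, 8 min for value 60 → 9 left.
Only 9 min remain; take 9/15 of P34 for value 49×9/15 = 29.4.
Total value = 89.4.

89.4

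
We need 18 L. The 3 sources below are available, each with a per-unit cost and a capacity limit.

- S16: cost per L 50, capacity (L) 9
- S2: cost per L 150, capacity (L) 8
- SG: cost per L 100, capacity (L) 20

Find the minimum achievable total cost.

Fill from the cheapest source first.
Take 9 from S16 at 50 ; need 9 more.
SG at 100: take 9 of its 20 ; requirement met.
S2: unused.
Cost = 9×50 + 9×100 = 1350.

1350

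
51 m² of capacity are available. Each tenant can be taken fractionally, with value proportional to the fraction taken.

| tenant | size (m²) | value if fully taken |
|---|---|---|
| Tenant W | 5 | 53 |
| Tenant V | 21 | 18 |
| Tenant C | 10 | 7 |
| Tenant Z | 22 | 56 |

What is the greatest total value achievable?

129.1

Rank by value-to-size ratio: Tenant W 53/5≈10.6, Tenant Z 56/22≈2.55, Tenant V 18/21≈0.857, Tenant C 7/10≈0.7.
Take all of Tenant W (5 m², value 53) — 46 m² left.
Tenant Z: take in full, 22 m² for value 56 — 24 left.
Take all of Tenant V (21 m², value 18) — 3 m² left.
Fill the last 3 m² with part of Tenant C: 3/10 of it earns 2.1.
Total value = 129.1.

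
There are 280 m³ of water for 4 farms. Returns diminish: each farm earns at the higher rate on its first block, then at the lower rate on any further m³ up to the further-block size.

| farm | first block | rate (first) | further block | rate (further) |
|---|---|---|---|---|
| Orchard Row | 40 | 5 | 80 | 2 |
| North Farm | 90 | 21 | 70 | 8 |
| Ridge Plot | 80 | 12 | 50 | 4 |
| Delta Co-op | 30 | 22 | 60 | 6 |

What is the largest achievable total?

Rank every tier by rate: Delta Co-op/T1 22 > North Farm/T1 21 > Ridge Plot/T1 12 > North Farm/T2 8 > Delta Co-op/T2 6 > Orchard Row/T1 5 > Ridge Plot/T2 4 > Orchard Row/T2 2.
Fill Delta Co-op T1 block (30 at 22) ; 250 left.
Fill North Farm T1 block (90 at 21) ; 160 left.
Ridge Plot T1 at 12: fill all 80 ; 80 left.
North Farm/T2 (8): +70 ; 10 left.
10 remain; put them into Delta Co-op T2 at 6.
Total = 22×30 + 21×90 + 12×80 + 8×70 + 6×10 = 4130.

4130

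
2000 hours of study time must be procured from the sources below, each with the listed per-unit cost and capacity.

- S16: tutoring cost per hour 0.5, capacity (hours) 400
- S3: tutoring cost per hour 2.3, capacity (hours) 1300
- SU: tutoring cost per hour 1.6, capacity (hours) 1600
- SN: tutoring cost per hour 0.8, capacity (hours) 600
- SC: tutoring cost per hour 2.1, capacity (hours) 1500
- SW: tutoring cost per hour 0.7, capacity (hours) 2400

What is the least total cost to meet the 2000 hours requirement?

1320

Cheapest first:
S16 at 0.5: take all 400 hours — 1600 still needed.
SW (0.7): take the remaining 1600 — done.
SN, SU, SC, S3: unused.
Cost = 400×0.5 + 1600×0.7 = 1320.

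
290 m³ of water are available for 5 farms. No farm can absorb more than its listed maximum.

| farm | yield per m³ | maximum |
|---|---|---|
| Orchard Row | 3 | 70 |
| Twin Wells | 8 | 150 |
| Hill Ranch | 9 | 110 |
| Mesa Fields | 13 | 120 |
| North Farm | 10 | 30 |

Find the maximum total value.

3090

Order the farms by yield per m³: Mesa Fields 13 > North Farm 10 > Hill Ranch 9 > Twin Wells 8 > Orchard Row 3.
Mesa Fields takes 120 to reach its cap of 120 ; 170 left.
North Farm takes 30 to reach its cap of 30 ; 140 left.
Give Hill Ranch 110 to hit its cap of 110 ; 30 left.
Only 30 left; Twin Wells takes them to reach 30.
Total = 8×30 + 9×110 + 13×120 + 10×30 = 3090.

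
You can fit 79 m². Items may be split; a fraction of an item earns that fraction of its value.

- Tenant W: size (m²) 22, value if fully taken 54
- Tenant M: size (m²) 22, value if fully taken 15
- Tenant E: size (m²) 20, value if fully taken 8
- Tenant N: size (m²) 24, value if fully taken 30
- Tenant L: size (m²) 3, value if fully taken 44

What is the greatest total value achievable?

146.2

Sort by value density: Tenant L 44/3≈14.7, Tenant W 54/22≈2.45, Tenant N 30/24≈1.25, Tenant M 15/22≈0.682, Tenant E 8/20≈0.4.
Tenant L: take in full, 3 m² for value 44 → 76 left.
Take all of Tenant W (22 m², value 54) → 54 m² left.
Tenant N: take in full, 24 m² for value 30 → 30 left.
All 22 m² of Tenant M fit (value 15) → 8 remain.
Fill the last 8 m² with part of Tenant E: 8/20 of it earns 3.2.
Total value = 146.2.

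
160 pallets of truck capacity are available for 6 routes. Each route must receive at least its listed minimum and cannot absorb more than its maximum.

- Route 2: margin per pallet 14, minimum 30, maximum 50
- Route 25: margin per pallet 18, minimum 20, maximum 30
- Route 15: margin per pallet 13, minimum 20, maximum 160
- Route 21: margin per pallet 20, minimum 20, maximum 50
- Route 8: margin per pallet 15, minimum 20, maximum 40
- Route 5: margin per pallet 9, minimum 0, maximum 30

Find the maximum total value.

2670

Meeting every minimum uses 30+20+20+20+20+0 = 110 pallets, leaving 50.
Rank by margin per pallet: Route 21 20 > Route 25 18 > Route 8 15 > Route 2 14 > Route 15 13 > Route 5 9.
Route 21 takes 30 more to reach its cap of 50 → 20 left.
Route 25: +10 to 30 (cap) → 10 left.
Route 8: +10 (room for 20) → 30. Pool exhausted.
Total = 14×30 + 18×30 + 13×20 + 20×50 + 15×30 = 2670.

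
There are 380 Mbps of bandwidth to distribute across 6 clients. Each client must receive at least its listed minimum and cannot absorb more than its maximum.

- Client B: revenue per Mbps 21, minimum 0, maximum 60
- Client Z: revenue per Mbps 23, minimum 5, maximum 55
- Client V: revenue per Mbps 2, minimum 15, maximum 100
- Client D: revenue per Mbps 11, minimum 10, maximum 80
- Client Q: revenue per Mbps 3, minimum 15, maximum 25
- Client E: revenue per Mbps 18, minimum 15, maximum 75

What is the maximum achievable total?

Meeting every minimum uses 0+5+15+10+15+15 = 60 Mbps, leaving 320.
Highest revenue per Mbps first: Client Z 23 > Client B 21 > Client E 18 > Client D 11 > Client Q 3 > Client V 2.
Give Client Z 50 more to hit its cap of 55 ; 270 left.
Give Client B 60 more to hit its cap of 60 ; 210 left.
Client E: +60 to 75 (cap) ; 150 left.
Client D: +70 to 80 (cap) ; 80 left.
Client Q: +10 to 25 (cap) ; 70 left.
Client V: +70 (room for 85) → 85. Pool exhausted.
Total = 21×60 + 23×55 + 2×85 + 11×80 + 3×25 + 18×75 = 5000.

5000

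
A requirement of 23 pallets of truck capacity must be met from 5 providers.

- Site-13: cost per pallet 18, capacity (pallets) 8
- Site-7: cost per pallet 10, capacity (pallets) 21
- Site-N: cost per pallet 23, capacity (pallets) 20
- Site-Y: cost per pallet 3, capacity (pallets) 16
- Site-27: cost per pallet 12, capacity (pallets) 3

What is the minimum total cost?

118

Cheapest first:
Take 16 from Site-Y at 3 ; need 7 more.
Site-7 (10): take the remaining 7 ; done.
Site-27, Site-13, Site-N: unused.
Cost = 16×3 + 7×10 = 118.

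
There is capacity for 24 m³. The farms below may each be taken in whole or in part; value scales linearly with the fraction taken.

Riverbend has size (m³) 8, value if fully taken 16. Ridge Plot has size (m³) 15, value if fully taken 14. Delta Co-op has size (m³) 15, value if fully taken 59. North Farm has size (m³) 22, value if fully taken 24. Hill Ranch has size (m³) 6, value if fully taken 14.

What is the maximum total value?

Rank by value-to-size ratio: Delta Co-op 59/15≈3.93, Hill Ranch 14/6≈2.33, Riverbend 16/8≈2, North Farm 24/22≈1.09, Ridge Plot 14/15≈0.933.
Take all of Delta Co-op (15 m³, value 59) ; 9 m³ left.
Take all of Hill Ranch (6 m³, value 14) ; 3 m³ left.
3 m³ left: a 3/8 share of Riverbend gives 16×3/8 = 6.
Total value = 79.

79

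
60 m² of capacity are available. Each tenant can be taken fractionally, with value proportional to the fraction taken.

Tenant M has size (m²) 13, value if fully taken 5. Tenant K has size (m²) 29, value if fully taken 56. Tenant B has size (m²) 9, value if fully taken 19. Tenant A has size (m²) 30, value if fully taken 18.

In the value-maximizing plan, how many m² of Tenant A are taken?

22

Best value per unit of size first: Tenant B 19/9≈2.11, Tenant K 56/29≈1.93, Tenant A 18/30≈0.6, Tenant M 5/13≈0.385.
Tenant B: take in full, 9 m² for value 19 — 51 left.
Take all of Tenant K (29 m², value 56) — 22 m² left.
22 m² left: a 22/30 share of Tenant A gives 18×22/30 = 13.2.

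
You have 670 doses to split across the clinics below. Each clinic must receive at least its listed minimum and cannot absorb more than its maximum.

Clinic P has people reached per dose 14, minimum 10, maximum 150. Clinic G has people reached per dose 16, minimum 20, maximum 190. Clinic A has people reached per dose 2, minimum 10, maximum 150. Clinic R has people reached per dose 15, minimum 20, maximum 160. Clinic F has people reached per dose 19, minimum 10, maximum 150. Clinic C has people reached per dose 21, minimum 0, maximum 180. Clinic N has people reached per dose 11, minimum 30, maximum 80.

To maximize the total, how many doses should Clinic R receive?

Meeting every minimum uses 10+20+10+20+10+0+30 = 100 doses, leaving 570.
Rank by people reached per dose: Clinic C 21 > Clinic F 19 > Clinic G 16 > Clinic R 15 > Clinic P 14 > Clinic N 11 > Clinic A 2.
Clinic C takes 180 more to reach its cap of 180 — 390 left.
Clinic F: +140 to 150 (cap) — 250 left.
Clinic G: +170 to 190 (cap) — 80 left.
Only 80 left; Clinic R takes them to reach 100.

100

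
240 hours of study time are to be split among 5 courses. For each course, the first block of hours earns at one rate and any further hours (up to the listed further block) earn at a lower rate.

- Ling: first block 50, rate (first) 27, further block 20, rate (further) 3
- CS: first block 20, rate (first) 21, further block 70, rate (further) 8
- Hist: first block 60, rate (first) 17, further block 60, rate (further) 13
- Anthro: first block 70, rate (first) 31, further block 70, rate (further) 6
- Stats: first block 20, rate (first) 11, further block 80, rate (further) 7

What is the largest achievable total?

Rank every tier by rate: Anthro/first 31 > Ling/first 27 > CS/first 21 > Hist/first 17 > Hist/second 13 > Stats/first 11 > CS/second 8 > Stats/second 7 > Anthro/second 6 > Ling/second 3.
Anthro/first (31): +70 ; 170 left.
Fill Ling first block (50 at 27) ; 120 left.
CS first at 21: fill all 20 ; 100 left.
Hist first at 17: fill all 60 ; 40 left.
Hist second at 13: only 40 left, fill 40.
Total = 31×70 + 27×50 + 21×20 + 17×60 + 13×40 = 5480.

5480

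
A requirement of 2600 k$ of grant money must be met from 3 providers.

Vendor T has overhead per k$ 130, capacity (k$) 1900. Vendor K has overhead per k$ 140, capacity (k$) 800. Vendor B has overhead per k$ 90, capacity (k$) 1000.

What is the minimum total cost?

298000

Fill from the cheapest provider first.
Vendor B (90): use full 1000 — 1600 k$ to go.
Take 1600 from Vendor T at 130 to finish.
Vendor K: unused.
Cost = 1000×90 + 1600×130 = 298000.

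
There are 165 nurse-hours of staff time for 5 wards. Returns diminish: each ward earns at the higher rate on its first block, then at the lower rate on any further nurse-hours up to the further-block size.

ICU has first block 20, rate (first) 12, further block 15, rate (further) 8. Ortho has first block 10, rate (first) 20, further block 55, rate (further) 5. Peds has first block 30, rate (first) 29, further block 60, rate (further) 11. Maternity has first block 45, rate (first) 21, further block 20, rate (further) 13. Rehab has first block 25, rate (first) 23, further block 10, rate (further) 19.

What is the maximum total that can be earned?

3335

Rank every tier by rate: Peds/T1 29 > Rehab/T1 23 > Maternity/T1 21 > Ortho/T1 20 > Rehab/T2 19 > Maternity/T2 13 > ICU/T1 12 > Peds/T2 11 > ICU/T2 8 > Ortho/T2 5.
Peds/T1 (29): +30 ; 135 left.
Fill Rehab T1 block (25 at 23) ; 110 left.
Fill Maternity T1 block (45 at 21) ; 65 left.
Ortho T1 at 20: fill all 10 ; 55 left.
Rehab/T2 (19): +10 ; 45 left.
Fill Maternity T2 block (20 at 13) ; 25 left.
ICU T1 at 12: fill all 20 ; 5 left.
Peds T2 at 11: only 5 left, fill 5.
Total = 29×30 + 23×25 + 21×45 + 20×10 + 19×10 + 13×20 + 12×20 + 11×5 = 3335.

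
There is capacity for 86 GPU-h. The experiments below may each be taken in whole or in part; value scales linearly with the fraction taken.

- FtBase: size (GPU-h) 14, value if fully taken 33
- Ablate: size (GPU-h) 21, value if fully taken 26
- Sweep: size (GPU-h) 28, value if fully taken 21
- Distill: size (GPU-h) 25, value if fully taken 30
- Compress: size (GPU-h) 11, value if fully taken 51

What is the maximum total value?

Rank by value-to-size ratio: Compress 51/11≈4.64, FtBase 33/14≈2.36, Ablate 26/21≈1.24, Distill 30/25≈1.2, Sweep 21/28≈0.75.
Compress: take in full, 11 GPU-h for value 51 — 75 left.
All 14 GPU-h of FtBase fit (value 33) — 61 remain.
Take all of Ablate (21 GPU-h, value 26) — 40 GPU-h left.
Distill: take in full, 25 GPU-h for value 30 — 15 left.
15 GPU-h left: a 15/28 share of Sweep gives 21×15/28 = 11.25.
Total value = 151.25.

151.25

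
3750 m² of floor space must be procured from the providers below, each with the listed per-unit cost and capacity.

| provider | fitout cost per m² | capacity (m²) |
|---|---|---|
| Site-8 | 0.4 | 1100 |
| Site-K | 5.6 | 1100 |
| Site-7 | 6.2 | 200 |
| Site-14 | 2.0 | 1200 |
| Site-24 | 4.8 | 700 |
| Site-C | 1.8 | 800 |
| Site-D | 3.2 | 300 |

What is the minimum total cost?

Fill from the cheapest provider first.
Site-8 at 0.4: take all 1100 m² → 2650 still needed.
Site-C at 1.8: take all 800 m² → 1850 still needed.
Site-14 at 2.0: take all 1200 m² → 650 still needed.
Take 300 from Site-D at 3.2 → need 350 more.
Site-24 (4.8): take the remaining 350 → done.
Site-K, Site-7: unused.
Cost = 1100×0.4 + 800×1.8 + 1200×2.0 + 300×3.2 + 350×4.8 = 6920.

6920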